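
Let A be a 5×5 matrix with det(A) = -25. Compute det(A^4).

det(A^4) = (det A)^4 = (-25)^4 = 390625

390625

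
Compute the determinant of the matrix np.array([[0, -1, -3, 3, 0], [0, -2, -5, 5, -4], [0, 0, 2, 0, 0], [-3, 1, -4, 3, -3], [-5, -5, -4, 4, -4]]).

-510

Expand along row 3 (it has 4 zeros):
  + (2) · M_33   where M_33 = det([0 -1 3 0; 0 -2 5 -4; -3 1 3 -3; -5 -5 4 -4]) = -255
det = (+1)·(2)·(-255) = -510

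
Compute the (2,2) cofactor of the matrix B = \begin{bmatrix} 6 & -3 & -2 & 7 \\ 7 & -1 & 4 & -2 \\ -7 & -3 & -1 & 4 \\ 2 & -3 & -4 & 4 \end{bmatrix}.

210

Delete row 2 and column 2; the remaining 3×3 submatrix is [6 -2 7; -7 -1 4; 2 -4 4].
Its determinant is 210.
The cofactor carries sign (−1)^(2+2) = +1, so C_{2,2} = +(210) = 210.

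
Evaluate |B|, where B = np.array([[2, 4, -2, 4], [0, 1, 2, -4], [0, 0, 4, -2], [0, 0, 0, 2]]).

det(B) = 16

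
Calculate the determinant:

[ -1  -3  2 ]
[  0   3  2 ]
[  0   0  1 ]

The matrix is upper triangular, so the determinant is the product of the diagonal entries:
det = (-1) · (3) · (1) = -3

-3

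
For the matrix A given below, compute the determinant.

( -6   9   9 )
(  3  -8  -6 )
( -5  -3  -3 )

Expand along column 1:
  + (-6) · |-8 -6; -3 -3| = (-6)·(24 − 18) = -36
  − 3 · |9 9; -3 -3| = −3·(-27 − (-27)) = 0
  + (-5) · |9 9; -8 -6| = (-5)·(-54 − (-72)) = -90
Sum: (-36) + (0) + (-90) = -126

-126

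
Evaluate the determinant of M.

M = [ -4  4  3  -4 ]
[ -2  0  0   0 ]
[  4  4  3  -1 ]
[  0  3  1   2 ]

30

Expand along row 2 (it has 3 zeros):
  − (-2) · M_21   where M_21 = det([4 3 -4; 4 3 -1; 3 1 2]) = 15
det = (-1)·(-2)·(15) = 30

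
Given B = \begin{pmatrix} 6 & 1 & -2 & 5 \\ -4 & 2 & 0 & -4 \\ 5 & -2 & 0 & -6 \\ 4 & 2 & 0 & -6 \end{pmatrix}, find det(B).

The determinant is 312.

Expand along column 3 (it has 3 zeros):
  + (-2) · M_13   where M_13 = det([-4 2 -4; 5 -2 -6; 4 2 -6]) = -156
det = (+1)·(-2)·(-156) = 312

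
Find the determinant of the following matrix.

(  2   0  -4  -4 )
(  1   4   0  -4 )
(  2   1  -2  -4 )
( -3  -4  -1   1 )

Expand along row 1 (it has 1 zero):
  + (2) · M_11   where M_11 = det([4 0 -4; 1 -2 -4; -4 -1 1]) = 12
  + (-4) · M_13   where M_13 = det([1 4 -4; 2 1 -4; -3 -4 1]) = 45
  − (-4) · M_14   where M_14 = det([1 4 0; 2 1 -2; -3 -4 -1]) = 23
det = (+1)·(2)·(12) + (+1)·(-4)·(45) + (-1)·(-4)·(23) = -64

-64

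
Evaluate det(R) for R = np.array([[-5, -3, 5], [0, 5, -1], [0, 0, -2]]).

50

R is upper triangular, so det(R) is the product of the diagonal entries:
det = (-5) · (5) · (-2) = 50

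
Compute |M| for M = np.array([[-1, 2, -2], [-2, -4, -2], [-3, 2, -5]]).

Expand along row 1:
  + (-1) · |-4 -2; 2 -5| = (-1)·(20 − (-4)) = -24
  − 2 · |-2 -2; -3 -5| = −2·(10 − 6) = -8
  + (-2) · |-2 -4; -3 2| = (-2)·(-4 − 12) = 32
Sum: (-24) + (-8) + (32) = 0

0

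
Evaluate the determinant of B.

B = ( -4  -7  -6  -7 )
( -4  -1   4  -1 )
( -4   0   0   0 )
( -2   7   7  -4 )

det(B) = -1496

Expand along row 3 (it has 3 zeros):
  + (-4) · M_31   where M_31 = det([-7 -6 -7; -1 4 -1; 7 7 -4]) = 374
det = (+1)·(-4)·(374) = -1496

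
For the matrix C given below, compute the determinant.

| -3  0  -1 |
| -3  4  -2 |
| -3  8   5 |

Expand along column 2:
  + 4 · |-3 -1; -3 5| = 4·(-15 − 3) = -72
  − 8 · |-3 -1; -3 -2| = −8·(6 − 3) = -24
Sum: (-72) + (-24) = -96

The determinant is -96.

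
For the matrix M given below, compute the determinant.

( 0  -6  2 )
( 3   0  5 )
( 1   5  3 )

Expand along row 1:
  − (-6) · |3 5; 1 3| = −(-6)·(9 − 5) = 24
  + 2 · |3 0; 1 5| = 2·(15 − 0) = 30
Sum: (24) + (30) = 54

det(M) = 54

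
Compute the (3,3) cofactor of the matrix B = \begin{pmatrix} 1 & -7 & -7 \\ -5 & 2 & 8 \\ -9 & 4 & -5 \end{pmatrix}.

Delete row 3 and column 3; the remaining 2×2 submatrix is [1 -7; -5 2].
Its determinant is 1·2 − (-7)·(-5) = -33.
The cofactor carries sign (−1)^(3+3) = +1, so C_{3,3} = +(-33) = -33.

The cofactor is -33.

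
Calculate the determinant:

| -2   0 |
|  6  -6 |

12

det = (-2)·(-6) − 0·6 = 12 − 0 = 12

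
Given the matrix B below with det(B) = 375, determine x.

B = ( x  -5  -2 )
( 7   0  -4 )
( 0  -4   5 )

x = -9

Expanding along the row containing x, det(B) is linear in x: det(B) = (-16)·x + (231).
Set (-16)·x + (231) = 375  ⇒  (-16)·x = 144  ⇒  x = -9.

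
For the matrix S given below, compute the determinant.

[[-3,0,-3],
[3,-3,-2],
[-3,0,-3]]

Expand along column 2:
  + (-3) · |-3 -3; -3 -3| = (-3)·(9 − 9) = 0

|S| = 0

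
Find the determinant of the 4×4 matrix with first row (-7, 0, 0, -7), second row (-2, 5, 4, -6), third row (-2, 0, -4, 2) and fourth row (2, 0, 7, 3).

Expand along column 2 (it has 3 zeros):
  + (5) · M_22   where M_22 = det([-7 0 -7; -2 -4 2; 2 7 3]) = 224
det = (+1)·(5)·(224) = 1120

The determinant is 1120.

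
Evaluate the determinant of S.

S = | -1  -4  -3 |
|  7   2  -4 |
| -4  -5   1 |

63

Expand along column 1:
  + (-1) · |2 -4; -5 1| = (-1)·(2 − 20) = 18
  − 7 · |-4 -3; -5 1| = −7·(-4 − 15) = 133
  + (-4) · |-4 -3; 2 -4| = (-4)·(16 − (-6)) = -88
Sum: (18) + (133) + (-88) = 63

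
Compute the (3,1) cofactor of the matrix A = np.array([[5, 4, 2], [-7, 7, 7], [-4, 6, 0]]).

14

Delete row 3 and column 1; the remaining 2×2 submatrix is [4 2; 7 7].
Its determinant is 4·7 − 2·7 = 14.
The cofactor carries sign (−1)^(3+1) = +1, so C_{3,1} = +(14) = 14.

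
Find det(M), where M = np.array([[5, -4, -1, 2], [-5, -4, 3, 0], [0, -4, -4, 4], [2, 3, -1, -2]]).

Expand along row 2 (it has 1 zero):
  − (-5) · M_21   where M_21 = det([-4 -1 2; -4 -4 4; 3 -1 -2]) = -20
  + (-4) · M_22   where M_22 = det([5 -1 2; 0 -4 4; 2 -1 -2]) = 68
  − (3) · M_23   where M_23 = det([5 -4 2; 0 -4 4; 2 3 -2]) = -36
det = (-1)·(-5)·(-20) + (+1)·(-4)·(68) + (-1)·(3)·(-36) = -264

det(M) = -264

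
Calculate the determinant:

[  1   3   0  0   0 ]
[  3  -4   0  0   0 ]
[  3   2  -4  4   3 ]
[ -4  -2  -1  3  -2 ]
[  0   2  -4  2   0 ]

The determinant is -598.

The matrix is block lower-triangular with a 2×2 block and a 3×3 block on the diagonal, so its determinant equals the product of the determinants of the diagonal blocks.
det of the 2×2 block = -13
det of the 3×3 block = 46
det = (-13)·(46) = -598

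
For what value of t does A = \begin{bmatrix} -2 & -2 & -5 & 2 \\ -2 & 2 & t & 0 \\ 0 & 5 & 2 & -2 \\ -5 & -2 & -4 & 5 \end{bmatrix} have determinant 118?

t = 4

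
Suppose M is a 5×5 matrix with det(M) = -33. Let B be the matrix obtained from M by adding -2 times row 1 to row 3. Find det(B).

Adding a multiple of one row to another leaves the determinant unchanged.
det(B) = (1)·(-33) = -33

det(B) = -33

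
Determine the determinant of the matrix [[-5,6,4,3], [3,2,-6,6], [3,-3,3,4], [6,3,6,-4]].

Expand along row 1:
  + (-5) · M_11   where M_11 = det([2 -6 6; -3 3 4; 3 6 -4]) = -234
  − (6) · M_12   where M_12 = det([3 -6 6; 3 3 4; 6 6 -4]) = -324
  + (4) · M_13   where M_13 = det([3 2 6; 3 -3 4; 6 3 -4]) = 234
  − (3) · M_14   where M_14 = det([3 2 -6; 3 -3 3; 6 3 6]) = -243
det = (+1)·(-5)·(-234) + (-1)·(6)·(-324) + (+1)·(4)·(234) + (-1)·(3)·(-243) = 4779

4779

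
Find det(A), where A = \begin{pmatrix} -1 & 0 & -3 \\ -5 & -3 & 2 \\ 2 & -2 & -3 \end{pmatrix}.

Expand along column 2:
  + (-3) · |-1 -3; 2 -3| = (-3)·(3 − (-6)) = -27
  − (-2) · |-1 -3; -5 2| = −(-2)·(-2 − 15) = -34
Sum: (-27) + (-34) = -61

-61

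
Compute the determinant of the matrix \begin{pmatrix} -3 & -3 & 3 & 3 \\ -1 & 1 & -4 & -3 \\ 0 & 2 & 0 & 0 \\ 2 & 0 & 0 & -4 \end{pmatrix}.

108

Expand along row 3 (it has 3 zeros):
  − (2) · M_32   where M_32 = det([-3 3 3; -1 -4 -3; 2 0 -4]) = -54
det = (-1)·(2)·(-54) = 108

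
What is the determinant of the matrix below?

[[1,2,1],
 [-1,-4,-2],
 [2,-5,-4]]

Expand along row 1:
  + 1 · |-4 -2; -5 -4| = 1·(16 − 10) = 6
  − 2 · |-1 -2; 2 -4| = −2·(4 − (-4)) = -16
  + 1 · |-1 -4; 2 -5| = 1·(5 − (-8)) = 13
Sum: (6) + (-16) + (13) = 3

3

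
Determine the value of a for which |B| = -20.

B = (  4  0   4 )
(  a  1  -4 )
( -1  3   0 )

Expanding along the row containing a, det(B) is linear in a: det(B) = (12)·a + (52).
Set (12)·a + (52) = -20  ⇒  (12)·a = -72  ⇒  a = -6.

a = -6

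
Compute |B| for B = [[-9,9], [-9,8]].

9

det(B) = (-9)·8 − 9·(-9) = -72 − (-81) = 9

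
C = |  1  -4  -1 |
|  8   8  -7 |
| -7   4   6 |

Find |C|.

Expand along column 1:
  + 1 · |8 -7; 4 6| = 1·(48 − (-28)) = 76
  − 8 · |-4 -1; 4 6| = −8·(-24 − (-4)) = 160
  + (-7) · |-4 -1; 8 -7| = (-7)·(28 − (-8)) = -252
Sum: (76) + (160) + (-252) = -16

-16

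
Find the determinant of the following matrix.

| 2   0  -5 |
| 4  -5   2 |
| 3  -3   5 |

-53

Expand along row 1:
  + 2 · |-5 2; -3 5| = 2·(-25 − (-6)) = -38
  + (-5) · |4 -5; 3 -3| = (-5)·(-12 − (-15)) = -15
Sum: (-38) + (-15) = -53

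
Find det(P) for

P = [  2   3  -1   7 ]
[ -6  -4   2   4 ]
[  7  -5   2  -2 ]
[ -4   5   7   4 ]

det(P) = -4560

Expand along row 1:
  + (2) · M_11   where M_11 = det([-4 2 4; -5 2 -2; 5 7 4]) = -248
  − (3) · M_12   where M_12 = det([-6 2 4; 7 2 -2; -4 7 4]) = 56
  + (-1) · M_13   where M_13 = det([-6 -4 4; 7 -5 -2; -4 5 4]) = 200
  − (7) · M_14   where M_14 = det([-6 -4 2; 7 -5 2; -4 5 7]) = 528
det = (+1)·(2)·(-248) + (-1)·(3)·(56) + (+1)·(-1)·(200) + (-1)·(7)·(528) = -4560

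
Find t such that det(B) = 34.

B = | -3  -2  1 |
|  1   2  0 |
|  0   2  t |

t = -8

Expanding along the column containing t, det(B) is linear in t: det(B) = (-4)·t + (2).
Set (-4)·t + (2) = 34  ⇒  (-4)·t = 32  ⇒  t = -8.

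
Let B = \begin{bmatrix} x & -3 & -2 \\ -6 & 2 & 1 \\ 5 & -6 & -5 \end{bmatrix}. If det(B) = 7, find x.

4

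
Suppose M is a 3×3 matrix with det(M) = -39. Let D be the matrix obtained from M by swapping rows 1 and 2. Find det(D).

Swapping two rows multiplies the determinant by −1.
det(D) = (-1)·(-39) = 39

|D| = 39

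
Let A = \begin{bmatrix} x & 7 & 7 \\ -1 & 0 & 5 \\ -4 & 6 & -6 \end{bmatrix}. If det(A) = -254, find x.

1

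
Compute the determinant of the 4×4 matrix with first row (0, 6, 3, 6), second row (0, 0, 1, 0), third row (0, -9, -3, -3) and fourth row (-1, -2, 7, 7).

Expand along row 2 (it has 3 zeros):
  − (1) · M_23   where M_23 = det([0 6 6; 0 -9 -3; -1 -2 7]) = -36
det = (-1)·(1)·(-36) = 36

36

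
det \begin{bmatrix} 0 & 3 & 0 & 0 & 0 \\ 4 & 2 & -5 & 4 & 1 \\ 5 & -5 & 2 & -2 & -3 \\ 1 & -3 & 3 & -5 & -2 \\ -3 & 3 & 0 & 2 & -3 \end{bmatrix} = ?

-1002

Expand along row 1 (it has 4 zeros):
  − (3) · M_12   where M_12 = det([4 -5 4 1; 5 2 -2 -3; 1 3 -5 -2; -3 0 2 -3]) = 334
det = (-1)·(3)·(334) = -1002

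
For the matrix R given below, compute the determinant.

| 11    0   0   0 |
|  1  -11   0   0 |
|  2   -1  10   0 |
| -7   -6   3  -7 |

R is lower triangular, so det(R) is the product of the diagonal entries:
det = (11) · (-11) · (10) · (-7) = 8470

|R| = 8470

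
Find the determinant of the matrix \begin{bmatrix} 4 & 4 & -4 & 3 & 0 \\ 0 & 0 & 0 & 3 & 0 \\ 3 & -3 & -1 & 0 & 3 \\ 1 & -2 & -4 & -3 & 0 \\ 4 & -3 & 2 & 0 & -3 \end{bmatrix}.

-2268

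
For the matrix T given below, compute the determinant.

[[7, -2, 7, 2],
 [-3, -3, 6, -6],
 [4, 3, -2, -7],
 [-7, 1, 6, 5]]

Expand along row 1:
  + (7) · M_11   where M_11 = det([-3 6 -6; 3 -2 -7; 1 6 5]) = -348
  − (-2) · M_12   where M_12 = det([-3 6 -6; 4 -2 -7; -7 6 5]) = 18
  + (7) · M_13   where M_13 = det([-3 -3 -6; 4 3 -7; -7 1 5]) = -303
  − (2) · M_14   where M_14 = det([-3 -3 6; 4 3 -2; -7 1 6]) = 120
det = (+1)·(7)·(-348) + (-1)·(-2)·(18) + (+1)·(7)·(-303) + (-1)·(2)·(120) = -4761

-4761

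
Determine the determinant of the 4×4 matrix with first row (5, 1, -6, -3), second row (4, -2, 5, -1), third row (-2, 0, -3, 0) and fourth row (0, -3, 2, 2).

The determinant is 147.

Expand along row 3 (it has 2 zeros):
  + (-2) · M_31   where M_31 = det([1 -6 -3; -2 5 -1; -3 2 2]) = -63
  + (-3) · M_33   where M_33 = det([5 1 -3; 4 -2 -1; 0 -3 2]) = -7
det = (+1)·(-2)·(-63) + (+1)·(-3)·(-7) = 147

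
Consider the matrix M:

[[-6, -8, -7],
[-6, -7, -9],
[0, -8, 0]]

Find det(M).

Expand along row 3:
  − (-8) · |-6 -7; -6 -9| = −(-8)·(54 − 42) = 96

96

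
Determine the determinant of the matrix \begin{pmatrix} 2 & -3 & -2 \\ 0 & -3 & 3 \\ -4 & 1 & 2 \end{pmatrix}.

Expand along row 2:
  + (-3) · |2 -2; -4 2| = (-3)·(4 − 8) = 12
  − 3 · |2 -3; -4 1| = −3·(2 − 12) = 30
Sum: (12) + (30) = 42

42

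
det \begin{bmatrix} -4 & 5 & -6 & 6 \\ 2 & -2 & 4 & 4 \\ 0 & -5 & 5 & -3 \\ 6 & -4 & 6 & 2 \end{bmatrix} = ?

-200

Expand along row 3 (it has 1 zero):
  − (-5) · M_32   where M_32 = det([-4 -6 6; 2 4 4; 6 6 2]) = -128
  + (5) · M_33   where M_33 = det([-4 5 6; 2 -2 4; 6 -4 2]) = 76
  − (-3) · M_34   where M_34 = det([-4 5 -6; 2 -2 4; 6 -4 6]) = 20
det = (-1)·(-5)·(-128) + (+1)·(5)·(76) + (-1)·(-3)·(20) = -200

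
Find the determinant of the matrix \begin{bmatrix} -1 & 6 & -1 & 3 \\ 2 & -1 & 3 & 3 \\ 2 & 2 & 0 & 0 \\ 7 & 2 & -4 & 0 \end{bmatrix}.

Expand along row 3 (it has 2 zeros):
  + (2) · M_31   where M_31 = det([6 -1 3; -1 3 3; 2 -4 0]) = 60
  − (2) · M_32   where M_32 = det([-1 -1 3; 2 3 3; 7 -4 0]) = -120
det = (+1)·(2)·(60) + (-1)·(2)·(-120) = 360

360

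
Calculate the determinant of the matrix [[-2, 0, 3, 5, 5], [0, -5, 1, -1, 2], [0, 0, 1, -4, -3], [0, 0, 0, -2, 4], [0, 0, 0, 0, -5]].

The matrix is upper triangular, so the determinant is the product of the diagonal entries:
det = (-2) · (-5) · (1) · (-2) · (-5) = 100

The determinant is 100.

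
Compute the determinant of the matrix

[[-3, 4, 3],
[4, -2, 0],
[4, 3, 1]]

The determinant is 50.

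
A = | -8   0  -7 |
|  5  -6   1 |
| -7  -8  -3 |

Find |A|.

366

Expand along column 2:
  + (-6) · |-8 -7; -7 -3| = (-6)·(24 − 49) = 150
  − (-8) · |-8 -7; 5 1| = −(-8)·(-8 − (-35)) = 216
Sum: (150) + (216) = 366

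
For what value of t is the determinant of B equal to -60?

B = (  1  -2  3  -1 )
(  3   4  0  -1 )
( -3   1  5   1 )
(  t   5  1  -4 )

Expanding along the column containing t, det(B) is linear in t: det(B) = (45)·t + (-420).
Set (45)·t + (-420) = -60  ⇒  (45)·t = 360  ⇒  t = 8.

t = 8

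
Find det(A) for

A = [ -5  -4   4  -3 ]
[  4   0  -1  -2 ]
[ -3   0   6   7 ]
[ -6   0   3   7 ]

The determinant is 204.

Expand along column 2 (it has 3 zeros):
  − (-4) · M_12   where M_12 = det([4 -1 -2; -3 6 7; -6 3 7]) = 51
det = (-1)·(-4)·(51) = 204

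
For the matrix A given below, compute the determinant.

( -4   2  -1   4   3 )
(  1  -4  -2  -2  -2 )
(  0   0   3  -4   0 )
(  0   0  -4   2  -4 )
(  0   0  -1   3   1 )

A is block upper-triangular with a 2×2 block and a 3×3 block on the diagonal, so its determinant equals the product of the determinants of the diagonal blocks.
det of the 2×2 block = 14
det of the 3×3 block = 10
det = (14)·(10) = 140

140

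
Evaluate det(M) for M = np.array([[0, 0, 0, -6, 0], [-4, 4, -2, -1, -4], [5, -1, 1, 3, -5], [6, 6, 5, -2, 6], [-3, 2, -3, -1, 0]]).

Expand along row 1 (it has 4 zeros):
  − (-6) · M_14   where M_14 = det([-4 4 -2 -4; 5 -1 1 -5; 6 6 5 6; -3 2 -3 0]) = -952
det = (-1)·(-6)·(-952) = -5712

|M| = -5712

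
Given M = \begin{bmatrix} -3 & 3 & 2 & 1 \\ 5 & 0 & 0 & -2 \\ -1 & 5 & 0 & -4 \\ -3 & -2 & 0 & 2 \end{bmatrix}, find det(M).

Expand along column 3 (it has 3 zeros):
  + (2) · M_13   where M_13 = det([5 0 -2; -1 5 -4; -3 -2 2]) = -24
det = (+1)·(2)·(-24) = -48

-48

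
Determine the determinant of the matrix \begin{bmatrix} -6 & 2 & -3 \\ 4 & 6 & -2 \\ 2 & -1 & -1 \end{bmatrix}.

Expand along row 1:
  + (-6) · |6 -2; -1 -1| = (-6)·(-6 − 2) = 48
  − 2 · |4 -2; 2 -1| = −2·(-4 − (-4)) = 0
  + (-3) · |4 6; 2 -1| = (-3)·(-4 − 12) = 48
Sum: (48) + (0) + (48) = 96

96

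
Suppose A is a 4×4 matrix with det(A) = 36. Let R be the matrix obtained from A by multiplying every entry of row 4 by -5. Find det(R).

Scaling one row by -5 multiplies the determinant by -5.
det(R) = (-5)·(36) = -180

|R| = -180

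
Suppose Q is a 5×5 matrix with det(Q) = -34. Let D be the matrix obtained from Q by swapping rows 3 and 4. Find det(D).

Swapping two rows multiplies the determinant by −1.
det(D) = (-1)·(-34) = 34

|D| = 34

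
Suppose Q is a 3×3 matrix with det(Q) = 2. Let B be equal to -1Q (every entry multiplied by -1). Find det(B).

For a 3×3 matrix, det(-1Q) = (-1)^3·det(Q) = -1·det(Q).
det(B) = (-1)·(2) = -2

det(B) = -2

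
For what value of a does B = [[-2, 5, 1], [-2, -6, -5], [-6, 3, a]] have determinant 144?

Expanding along the column containing a, det(B) is linear in a: det(B) = (22)·a + (78).
Set (22)·a + (78) = 144  ⇒  (22)·a = 66  ⇒  a = 3.

a = 3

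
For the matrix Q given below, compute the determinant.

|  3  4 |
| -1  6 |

det(Q) = 3·6 − 4·(-1) = 18 − (-4) = 22

The determinant is 22.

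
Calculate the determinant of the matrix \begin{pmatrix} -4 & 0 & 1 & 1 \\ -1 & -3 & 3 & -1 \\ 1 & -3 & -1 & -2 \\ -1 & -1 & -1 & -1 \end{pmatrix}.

The determinant is 22.

Expand along row 1 (it has 1 zero):
  + (-4) · M_11   where M_11 = det([-3 3 -1; -3 -1 -2; -1 -1 -1]) = -2
  + (1) · M_13   where M_13 = det([-1 -3 -1; 1 -3 -2; -1 -1 -1]) = -6
  − (1) · M_14   where M_14 = det([-1 -3 3; 1 -3 -1; -1 -1 -1]) = -20
det = (+1)·(-4)·(-2) + (+1)·(1)·(-6) + (-1)·(1)·(-20) = 22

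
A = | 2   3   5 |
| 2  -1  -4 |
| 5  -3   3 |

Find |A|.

Expand along column 1:
  + 2 · |-1 -4; -3 3| = 2·(-3 − 12) = -30
  − 2 · |3 5; -3 3| = −2·(9 − (-15)) = -48
  + 5 · |3 5; -1 -4| = 5·(-12 − (-5)) = -35
Sum: (-30) + (-48) + (-35) = -113

The determinant is -113.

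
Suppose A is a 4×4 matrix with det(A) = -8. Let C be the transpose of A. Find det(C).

det(Aᵀ) = det(A).
det(C) = (1)·(-8) = -8

The determinant is -8.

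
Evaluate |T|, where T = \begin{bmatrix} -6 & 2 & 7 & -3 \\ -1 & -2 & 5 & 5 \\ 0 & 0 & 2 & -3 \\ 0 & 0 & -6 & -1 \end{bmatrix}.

The determinant is -280.

T is block upper-triangular with a 2×2 block and a 2×2 block on the diagonal, so its determinant equals the product of the determinants of the diagonal blocks.
det of the 2×2 block = 14
det of the 2×2 block = -20
det = (14)·(-20) = -280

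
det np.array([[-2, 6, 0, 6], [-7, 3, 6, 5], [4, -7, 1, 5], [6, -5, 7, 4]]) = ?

Expand along row 1 (it has 1 zero):
  + (-2) · M_11   where M_11 = det([3 6 5; -7 1 5; -5 7 4]) = -295
  − (6) · M_12   where M_12 = det([-7 6 5; 4 1 5; 6 7 4]) = 411
  − (6) · M_14   where M_14 = det([-7 3 6; 4 -7 1; 6 -5 7]) = 374
det = (+1)·(-2)·(-295) + (-1)·(6)·(411) + (-1)·(6)·(374) = -4120

-4120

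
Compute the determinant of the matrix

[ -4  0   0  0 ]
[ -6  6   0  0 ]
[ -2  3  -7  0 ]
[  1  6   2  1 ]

168

The matrix is lower triangular, so the determinant is the product of the diagonal entries:
det = (-4) · (6) · (-7) · (1) = 168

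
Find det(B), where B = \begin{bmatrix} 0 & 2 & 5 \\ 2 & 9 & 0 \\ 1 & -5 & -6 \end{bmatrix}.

Expand along column 1:
  − 2 · |2 5; -5 -6| = −2·(-12 − (-25)) = -26
  + 1 · |2 5; 9 0| = 1·(0 − 45) = -45
Sum: (-26) + (-45) = -71

-71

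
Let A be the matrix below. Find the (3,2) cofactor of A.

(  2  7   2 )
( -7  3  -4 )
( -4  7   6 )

The cofactor is -6.

Delete row 3 and column 2; the remaining 2×2 submatrix is [2 2; -7 -4].
Its determinant is 2·(-4) − 2·(-7) = 6.
The cofactor carries sign (−1)^(3+2) = −1, so C_{3,2} = −(6) = -6.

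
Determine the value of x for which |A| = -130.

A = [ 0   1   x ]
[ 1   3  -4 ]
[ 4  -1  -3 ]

9

Expanding along the column containing x, det(A) is linear in x: det(A) = (-13)·x + (-13).
Set (-13)·x + (-13) = -130  ⇒  (-13)·x = -117  ⇒  x = 9.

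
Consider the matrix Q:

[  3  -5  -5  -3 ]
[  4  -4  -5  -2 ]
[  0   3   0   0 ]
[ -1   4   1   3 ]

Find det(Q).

Expand along row 3 (it has 3 zeros):
  − (3) · M_32   where M_32 = det([3 -5 -3; 4 -5 -2; -1 1 3]) = 14
det = (-1)·(3)·(14) = -42

-42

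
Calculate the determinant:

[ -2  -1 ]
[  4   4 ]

det = (-2)·4 − (-1)·4 = -8 − (-4) = -4

-4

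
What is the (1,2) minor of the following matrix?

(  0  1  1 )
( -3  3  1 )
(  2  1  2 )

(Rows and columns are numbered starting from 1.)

Delete row 1 and column 2; the remaining 2×2 submatrix is [-3 1; 2 2].
Its determinant is (-3)·2 − 1·2 = -8.

-8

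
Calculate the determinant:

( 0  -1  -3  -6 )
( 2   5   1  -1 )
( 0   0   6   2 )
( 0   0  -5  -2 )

The matrix is block upper-triangular with a 2×2 block and a 2×2 block on the diagonal, so its determinant equals the product of the determinants of the diagonal blocks.
det of the 2×2 block = 2
det of the 2×2 block = -2
det = (2)·(-2) = -4

The determinant is -4.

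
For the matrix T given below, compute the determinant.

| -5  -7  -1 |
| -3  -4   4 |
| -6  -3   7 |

det(T) = 116

Expand along row 1:
  + (-5) · |-4 4; -3 7| = (-5)·(-28 − (-12)) = 80
  − (-7) · |-3 4; -6 7| = −(-7)·(-21 − (-24)) = 21
  + (-1) · |-3 -4; -6 -3| = (-1)·(9 − 24) = 15
Sum: (80) + (21) + (15) = 116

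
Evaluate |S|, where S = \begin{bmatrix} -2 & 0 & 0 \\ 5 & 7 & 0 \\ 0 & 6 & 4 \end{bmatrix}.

det(S) = -56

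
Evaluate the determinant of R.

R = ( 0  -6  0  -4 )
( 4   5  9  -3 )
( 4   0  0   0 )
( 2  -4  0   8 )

-2304

Expand along row 3 (it has 3 zeros):
  + (4) · M_31   where M_31 = det([-6 0 -4; 5 9 -3; -4 0 8]) = -576
det = (+1)·(4)·(-576) = -2304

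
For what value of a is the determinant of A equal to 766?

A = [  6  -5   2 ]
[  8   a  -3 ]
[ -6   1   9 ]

Expanding along the column containing a, det(A) is linear in a: det(A) = (66)·a + (304).
Set (66)·a + (304) = 766  ⇒  (66)·a = 462  ⇒  a = 7.

a = 7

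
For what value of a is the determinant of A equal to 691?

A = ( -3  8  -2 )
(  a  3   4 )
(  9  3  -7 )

Expanding along the column containing a, det(A) is linear in a: det(A) = (50)·a + (441).
Set (50)·a + (441) = 691  ⇒  (50)·a = 250  ⇒  a = 5.

a = 5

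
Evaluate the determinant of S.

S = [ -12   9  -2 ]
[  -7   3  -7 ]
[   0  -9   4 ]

738

Expand along row 3:
  − (-9) · |-12 -2; -7 -7| = −(-9)·(84 − 14) = 630
  + 4 · |-12 9; -7 3| = 4·(-36 − (-63)) = 108
Sum: (630) + (108) = 738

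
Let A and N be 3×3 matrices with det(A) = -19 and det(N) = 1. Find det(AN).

|AN| = -19

det(AN) = det(A)·det(N) = (-19)·(1) = -19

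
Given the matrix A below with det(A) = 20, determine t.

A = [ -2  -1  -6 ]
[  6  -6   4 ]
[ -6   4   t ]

t = -6

Expanding along the column containing t, det(A) is linear in t: det(A) = (18)·t + (128).
Set (18)·t + (128) = 20  ⇒  (18)·t = -108  ⇒  t = -6.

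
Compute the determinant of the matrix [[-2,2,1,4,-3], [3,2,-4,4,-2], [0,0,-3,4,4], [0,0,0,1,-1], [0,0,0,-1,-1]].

The matrix is block upper-triangular with a 2×2 block and a 3×3 block on the diagonal, so its determinant equals the product of the determinants of the diagonal blocks.
det of the 2×2 block = -10
det of the 3×3 block = 6
det = (-10)·(6) = -60

-60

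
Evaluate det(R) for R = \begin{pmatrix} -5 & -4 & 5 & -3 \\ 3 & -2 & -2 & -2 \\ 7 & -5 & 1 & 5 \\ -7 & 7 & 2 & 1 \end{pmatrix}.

The determinant is -231.

Expand along row 1:
  + (-5) · M_11   where M_11 = det([-2 -2 -2; -5 1 5; 7 2 1]) = -28
  − (-4) · M_12   where M_12 = det([3 -2 -2; 7 1 5; -7 2 1]) = 15
  + (5) · M_13   where M_13 = det([3 -2 -2; 7 -5 5; -7 7 1]) = -64
  − (-3) · M_14   where M_14 = det([3 -2 -2; 7 -5 1; -7 7 2]) = -37
det = (+1)·(-5)·(-28) + (-1)·(-4)·(15) + (+1)·(5)·(-64) + (-1)·(-3)·(-37) = -231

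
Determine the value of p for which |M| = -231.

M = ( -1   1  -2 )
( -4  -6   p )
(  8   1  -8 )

p = -7

Expanding along the row containing p, det(M) is linear in p: det(M) = (9)·p + (-168).
Set (9)·p + (-168) = -231  ⇒  (9)·p = -63  ⇒  p = -7.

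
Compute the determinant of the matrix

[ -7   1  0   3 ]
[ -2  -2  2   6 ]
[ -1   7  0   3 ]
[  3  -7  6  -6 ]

-1944

Expand along column 3 (it has 2 zeros):
  − (2) · M_23   where M_23 = det([-7 1 3; -1 7 3; 3 -7 -6]) = 108
  − (6) · M_43   where M_43 = det([-7 1 3; -2 -2 6; -1 7 3]) = 288
det = (-1)·(2)·(108) + (-1)·(6)·(288) = -1944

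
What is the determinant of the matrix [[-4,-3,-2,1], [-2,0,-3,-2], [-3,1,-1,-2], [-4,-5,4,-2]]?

Expand along row 2 (it has 1 zero):
  − (-2) · M_21   where M_21 = det([-3 -2 1; 1 -1 -2; -5 4 -2]) = -55
  − (-3) · M_23   where M_23 = det([-4 -3 1; -3 1 -2; -4 -5 -2]) = 61
  + (-2) · M_24   where M_24 = det([-4 -3 -2; -3 1 -1; -4 -5 4]) = -82
det = (-1)·(-2)·(-55) + (-1)·(-3)·(61) + (+1)·(-2)·(-82) = 237

The determinant is 237.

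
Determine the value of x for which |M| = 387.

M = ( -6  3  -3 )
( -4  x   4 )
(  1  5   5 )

Expanding along the column containing x, det(M) is linear in x: det(M) = (-27)·x + (252).
Set (-27)·x + (252) = 387  ⇒  (-27)·x = 135  ⇒  x = -5.

-5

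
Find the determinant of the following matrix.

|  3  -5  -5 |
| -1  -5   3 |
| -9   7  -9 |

512

Expand along row 1:
  + 3 · |-5 3; 7 -9| = 3·(45 − 21) = 72
  − (-5) · |-1 3; -9 -9| = −(-5)·(9 − (-27)) = 180
  + (-5) · |-1 -5; -9 7| = (-5)·(-7 − 45) = 260
Sum: (72) + (180) + (260) = 512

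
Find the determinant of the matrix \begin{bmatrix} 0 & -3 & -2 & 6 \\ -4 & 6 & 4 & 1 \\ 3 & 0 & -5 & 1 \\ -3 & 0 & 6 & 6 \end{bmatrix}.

Expand along column 2 (it has 2 zeros):
  − (-3) · M_12   where M_12 = det([-4 4 1; 3 -5 1; -3 6 6]) = 63
  + (6) · M_22   where M_22 = det([0 -2 6; 3 -5 1; -3 6 6]) = 60
det = (-1)·(-3)·(63) + (+1)·(6)·(60) = 549

The determinant is 549.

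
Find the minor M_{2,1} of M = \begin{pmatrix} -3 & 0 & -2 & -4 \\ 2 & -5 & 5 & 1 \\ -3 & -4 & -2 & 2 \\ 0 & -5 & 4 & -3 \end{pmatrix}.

The minor is 148.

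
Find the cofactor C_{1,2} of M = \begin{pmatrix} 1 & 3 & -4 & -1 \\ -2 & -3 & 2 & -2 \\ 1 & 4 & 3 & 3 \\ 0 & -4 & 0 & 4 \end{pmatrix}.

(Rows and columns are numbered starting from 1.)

The cofactor is 32.

Delete row 1 and column 2; the remaining 3×3 submatrix is [-2 2 -2; 1 3 3; 0 0 4].
Its determinant is -32.
The cofactor carries sign (−1)^(1+2) = −1, so C_{1,2} = −(-32) = 32.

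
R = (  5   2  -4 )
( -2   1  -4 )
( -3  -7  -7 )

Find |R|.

Expand along row 1:
  + 5 · |1 -4; -7 -7| = 5·(-7 − 28) = -175
  − 2 · |-2 -4; -3 -7| = −2·(14 − 12) = -4
  + (-4) · |-2 1; -3 -7| = (-4)·(14 − (-3)) = -68
Sum: (-175) + (-4) + (-68) = -247

The determinant is -247.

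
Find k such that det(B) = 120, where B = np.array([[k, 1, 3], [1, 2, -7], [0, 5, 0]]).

k = 3

Expanding along the column containing k, det(B) is linear in k: det(B) = (35)·k + (15).
Set (35)·k + (15) = 120  ⇒  (35)·k = 105  ⇒  k = 3.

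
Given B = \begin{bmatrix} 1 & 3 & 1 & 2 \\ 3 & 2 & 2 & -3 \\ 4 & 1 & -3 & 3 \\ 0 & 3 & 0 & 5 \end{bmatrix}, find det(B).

|B| = 16

Expand along row 4 (it has 2 zeros):
  + (3) · M_42   where M_42 = det([1 1 2; 3 2 -3; 4 -3 3]) = -58
  + (5) · M_44   where M_44 = det([1 3 1; 3 2 2; 4 1 -3]) = 38
det = (+1)·(3)·(-58) + (+1)·(5)·(38) = 16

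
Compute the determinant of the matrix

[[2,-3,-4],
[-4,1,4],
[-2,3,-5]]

90

Expand along column 1:
  + 2 · |1 4; 3 -5| = 2·(-5 − 12) = -34
  − (-4) · |-3 -4; 3 -5| = −(-4)·(15 − (-12)) = 108
  + (-2) · |-3 -4; 1 4| = (-2)·(-12 − (-4)) = 16
Sum: (-34) + (108) + (16) = 90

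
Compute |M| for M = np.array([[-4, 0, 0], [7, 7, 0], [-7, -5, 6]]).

M is lower triangular, so det(M) is the product of the diagonal entries:
det = (-4) · (7) · (6) = -168

det(M) = -168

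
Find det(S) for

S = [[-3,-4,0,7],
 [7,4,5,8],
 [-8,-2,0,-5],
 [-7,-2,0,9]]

|S| = 1650

Expand along column 3 (it has 3 zeros):
  − (5) · M_23   where M_23 = det([-3 -4 7; -8 -2 -5; -7 -2 9]) = -330
det = (-1)·(5)·(-330) = 1650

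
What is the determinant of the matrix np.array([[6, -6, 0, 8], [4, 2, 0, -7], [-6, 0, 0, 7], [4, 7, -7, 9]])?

Expand along column 3 (it has 3 zeros):
  − (-7) · M_43   where M_43 = det([6 -6 8; 4 2 -7; -6 0 7]) = 96
det = (-1)·(-7)·(96) = 672

The determinant is 672.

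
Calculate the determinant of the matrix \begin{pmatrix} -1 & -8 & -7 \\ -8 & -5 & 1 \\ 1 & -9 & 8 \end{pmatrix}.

The determinant is -1028.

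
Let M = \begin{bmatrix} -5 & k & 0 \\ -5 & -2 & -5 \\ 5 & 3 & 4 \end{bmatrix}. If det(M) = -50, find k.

3

Expanding along the row containing k, det(M) is linear in k: det(M) = (-5)·k + (-35).
Set (-5)·k + (-35) = -50  ⇒  (-5)·k = -15  ⇒  k = 3.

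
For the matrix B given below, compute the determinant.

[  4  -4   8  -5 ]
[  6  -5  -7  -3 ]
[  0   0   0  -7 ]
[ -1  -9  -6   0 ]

Expand along row 3 (it has 3 zeros):
  − (-7) · M_34   where M_34 = det([4 -4 8; 6 -5 -7; -1 -9 -6]) = -776
det = (-1)·(-7)·(-776) = -5432

|B| = -5432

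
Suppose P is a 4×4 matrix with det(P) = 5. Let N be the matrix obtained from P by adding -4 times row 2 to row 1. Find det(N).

5

Adding a multiple of one row to another leaves the determinant unchanged.
det(N) = (1)·(5) = 5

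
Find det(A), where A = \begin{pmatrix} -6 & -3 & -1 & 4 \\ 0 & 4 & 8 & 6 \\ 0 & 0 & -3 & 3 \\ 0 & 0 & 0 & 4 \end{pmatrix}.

288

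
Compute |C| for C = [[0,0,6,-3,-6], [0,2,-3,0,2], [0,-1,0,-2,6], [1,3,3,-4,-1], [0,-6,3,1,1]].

99

Expand along column 1 (it has 4 zeros):
  − (1) · M_41   where M_41 = det([0 6 -3 -6; 2 -3 0 2; -1 0 -2 6; -6 3 1 1]) = -99
det = (-1)·(1)·(-99) = 99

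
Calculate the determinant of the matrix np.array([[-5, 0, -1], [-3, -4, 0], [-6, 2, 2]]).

70

Expand along row 1:
  + (-5) · |-4 0; 2 2| = (-5)·(-8 − 0) = 40
  + (-1) · |-3 -4; -6 2| = (-1)·(-6 − 24) = 30
Sum: (40) + (30) = 70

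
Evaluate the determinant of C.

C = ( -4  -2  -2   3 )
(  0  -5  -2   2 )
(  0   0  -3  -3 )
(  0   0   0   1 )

C is upper triangular, so det(C) is the product of the diagonal entries:
det = (-4) · (-5) · (-3) · (1) = -60

The determinant is -60.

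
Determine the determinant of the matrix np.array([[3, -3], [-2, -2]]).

-12

det = 3·(-2) − (-3)·(-2) = -6 − 6 = -12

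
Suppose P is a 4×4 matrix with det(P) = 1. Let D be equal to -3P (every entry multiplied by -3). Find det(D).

For a 4×4 matrix, det(-3P) = (-3)^4·det(P) = 81·det(P).
det(D) = (81)·(1) = 81

det(D) = 81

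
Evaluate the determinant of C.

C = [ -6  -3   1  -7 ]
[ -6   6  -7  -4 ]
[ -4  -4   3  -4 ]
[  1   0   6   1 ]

412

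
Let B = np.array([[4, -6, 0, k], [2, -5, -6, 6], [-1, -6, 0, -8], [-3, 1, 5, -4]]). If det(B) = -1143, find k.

Expanding along the row containing k, det(B) is linear in k: det(B) = (-29)·k + (-1172).
Set (-29)·k + (-1172) = -1143  ⇒  (-29)·k = 29  ⇒  k = -1.

-1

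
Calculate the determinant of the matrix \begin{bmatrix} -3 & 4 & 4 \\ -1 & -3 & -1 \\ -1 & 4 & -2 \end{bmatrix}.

Expand along row 1:
  + (-3) · |-3 -1; 4 -2| = (-3)·(6 − (-4)) = -30
  − 4 · |-1 -1; -1 -2| = −4·(2 − 1) = -4
  + 4 · |-1 -3; -1 4| = 4·(-4 − 3) = -28
Sum: (-30) + (-4) + (-28) = -62

The determinant is -62.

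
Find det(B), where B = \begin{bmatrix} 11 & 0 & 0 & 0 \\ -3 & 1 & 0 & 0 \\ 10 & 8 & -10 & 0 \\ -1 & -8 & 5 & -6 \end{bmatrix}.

B is lower triangular, so det(B) is the product of the diagonal entries:
det = (11) · (1) · (-10) · (-6) = 660

|B| = 660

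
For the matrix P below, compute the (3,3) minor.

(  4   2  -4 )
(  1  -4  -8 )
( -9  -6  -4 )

Delete row 3 and column 3; the remaining 2×2 submatrix is [4 2; 1 -4].
Its determinant is 4·(-4) − 2·1 = -18.

-18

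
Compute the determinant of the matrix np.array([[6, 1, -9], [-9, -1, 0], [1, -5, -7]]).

The determinant is -435.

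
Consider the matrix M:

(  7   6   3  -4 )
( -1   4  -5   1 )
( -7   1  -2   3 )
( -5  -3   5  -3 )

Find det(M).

Expand along row 1:
  + (7) · M_11   where M_11 = det([4 -5 1; 1 -2 3; -3 5 -3]) = -7
  − (6) · M_12   where M_12 = det([-1 -5 1; -7 -2 3; -5 5 -3]) = 144
  + (3) · M_13   where M_13 = det([-1 4 1; -7 1 3; -5 -3 -3]) = -124
  − (-4) · M_14   where M_14 = det([-1 4 -5; -7 1 -2; -5 -3 5]) = 51
det = (+1)·(7)·(-7) + (-1)·(6)·(144) + (+1)·(3)·(-124) + (-1)·(-4)·(51) = -1081

-1081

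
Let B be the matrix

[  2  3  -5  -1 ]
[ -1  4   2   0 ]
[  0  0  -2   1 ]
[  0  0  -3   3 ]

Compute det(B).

The determinant is -33.

B is block upper-triangular with a 2×2 block and a 2×2 block on the diagonal, so its determinant equals the product of the determinants of the diagonal blocks.
det of the 2×2 block = 11
det of the 2×2 block = -3
det = (11)·(-3) = -33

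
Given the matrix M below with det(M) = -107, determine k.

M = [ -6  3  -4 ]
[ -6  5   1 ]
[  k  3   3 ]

Expanding along the column containing k, det(M) is linear in k: det(M) = (23)·k + (54).
Set (23)·k + (54) = -107  ⇒  (23)·k = -161  ⇒  k = -7.

k = -7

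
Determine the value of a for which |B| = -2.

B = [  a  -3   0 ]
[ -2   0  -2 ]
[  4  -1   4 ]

a = 1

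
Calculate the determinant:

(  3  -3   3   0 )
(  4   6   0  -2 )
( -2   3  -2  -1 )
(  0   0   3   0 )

The determinant is 72.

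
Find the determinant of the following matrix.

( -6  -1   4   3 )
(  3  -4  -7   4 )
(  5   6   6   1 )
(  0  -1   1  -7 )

-1357

Expand along row 4 (it has 1 zero):
  + (-1) · M_42   where M_42 = det([-6 4 3; 3 -7 4; 5 6 1]) = 413
  − (1) · M_43   where M_43 = det([-6 -1 3; 3 -4 4; 5 6 1]) = 265
  + (-7) · M_44   where M_44 = det([-6 -1 4; 3 -4 -7; 5 6 6]) = 97
det = (+1)·(-1)·(413) + (-1)·(1)·(265) + (+1)·(-7)·(97) = -1357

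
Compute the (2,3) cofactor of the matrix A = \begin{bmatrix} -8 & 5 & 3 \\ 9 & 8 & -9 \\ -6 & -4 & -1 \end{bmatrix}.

-62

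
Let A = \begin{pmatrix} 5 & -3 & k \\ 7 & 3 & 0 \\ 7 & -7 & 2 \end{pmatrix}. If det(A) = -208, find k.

Expanding along the row containing k, det(A) is linear in k: det(A) = (-70)·k + (72).
Set (-70)·k + (72) = -208  ⇒  (-70)·k = -280  ⇒  k = 4.

4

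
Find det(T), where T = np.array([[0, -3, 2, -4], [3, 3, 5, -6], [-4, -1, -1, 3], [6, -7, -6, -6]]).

|T| = -388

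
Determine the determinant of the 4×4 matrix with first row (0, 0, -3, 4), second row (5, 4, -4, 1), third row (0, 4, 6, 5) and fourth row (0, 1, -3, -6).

795

Expand along column 1 (it has 3 zeros):
  − (5) · M_21   where M_21 = det([0 -3 4; 4 6 5; 1 -3 -6]) = -159
det = (-1)·(5)·(-159) = 795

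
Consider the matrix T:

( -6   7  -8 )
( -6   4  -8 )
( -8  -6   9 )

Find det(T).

Expand along row 1:
  + (-6) · |4 -8; -6 9| = (-6)·(36 − 48) = 72
  − 7 · |-6 -8; -8 9| = −7·(-54 − 64) = 826
  + (-8) · |-6 4; -8 -6| = (-8)·(36 − (-32)) = -544
Sum: (72) + (826) + (-544) = 354

354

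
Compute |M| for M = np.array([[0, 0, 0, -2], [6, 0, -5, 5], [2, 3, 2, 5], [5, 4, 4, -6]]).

Expand along row 1 (it has 3 zeros):
  − (-2) · M_14   where M_14 = det([6 0 -5; 2 3 2; 5 4 4]) = 59
det = (-1)·(-2)·(59) = 118

The determinant is 118.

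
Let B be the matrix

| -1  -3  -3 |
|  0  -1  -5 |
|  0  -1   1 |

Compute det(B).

Expand along column 1:
  + (-1) · |-1 -5; -1 1| = (-1)·(-1 − 5) = 6

6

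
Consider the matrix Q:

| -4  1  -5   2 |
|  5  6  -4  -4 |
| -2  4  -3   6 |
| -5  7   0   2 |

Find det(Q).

Expand along row 4 (it has 1 zero):
  − (-5) · M_41   where M_41 = det([1 -5 2; 6 -4 -4; 4 -3 6]) = 220
  + (7) · M_42   where M_42 = det([-4 -5 2; 5 -4 -4; -2 -3 6]) = 208
  + (2) · M_44   where M_44 = det([-4 1 -5; 5 6 -4; -2 4 -3]) = -129
det = (-1)·(-5)·(220) + (+1)·(7)·(208) + (+1)·(2)·(-129) = 2298

The determinant is 2298.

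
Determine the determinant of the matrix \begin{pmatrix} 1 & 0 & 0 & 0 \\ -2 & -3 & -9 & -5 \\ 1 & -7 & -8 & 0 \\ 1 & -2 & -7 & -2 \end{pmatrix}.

Expand along row 1 (it has 3 zeros):
  + (1) · M_11   where M_11 = det([-3 -9 -5; -7 -8 0; -2 -7 -2]) = -87
det = (+1)·(1)·(-87) = -87

-87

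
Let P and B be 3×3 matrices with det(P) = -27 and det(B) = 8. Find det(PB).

det(PB) = det(P)·det(B) = (-27)·(8) = -216

det(PB) = -216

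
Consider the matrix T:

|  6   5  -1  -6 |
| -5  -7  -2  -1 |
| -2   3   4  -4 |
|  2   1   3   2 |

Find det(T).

-988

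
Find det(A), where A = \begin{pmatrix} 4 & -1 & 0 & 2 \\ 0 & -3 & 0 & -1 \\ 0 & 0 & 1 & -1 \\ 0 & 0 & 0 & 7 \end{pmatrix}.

-84

A is upper triangular, so det(A) is the product of the diagonal entries:
det = (4) · (-3) · (1) · (7) = -84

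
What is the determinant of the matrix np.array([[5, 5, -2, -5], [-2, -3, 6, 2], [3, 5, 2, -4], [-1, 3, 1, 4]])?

-311

Expand along row 1:
  + (5) · M_11   where M_11 = det([-3 6 2; 5 2 -4; 3 1 4]) = -230
  − (5) · M_12   where M_12 = det([-2 6 2; 3 2 -4; -1 1 4]) = -62
  + (-2) · M_13   where M_13 = det([-2 -3 2; 3 5 -4; -1 3 4]) = -12
  − (-5) · M_14   where M_14 = det([-2 -3 6; 3 5 2; -1 3 1]) = 101
det = (+1)·(5)·(-230) + (-1)·(5)·(-62) + (+1)·(-2)·(-12) + (-1)·(-5)·(101) = -311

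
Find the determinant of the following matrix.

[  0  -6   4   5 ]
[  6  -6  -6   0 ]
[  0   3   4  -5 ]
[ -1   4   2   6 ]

2106

Expand along column 1 (it has 2 zeros):
  − (6) · M_21   where M_21 = det([-6 4 5; 3 4 -5; 4 2 6]) = -406
  − (-1) · M_41   where M_41 = det([-6 4 5; -6 -6 0; 3 4 -5]) = -330
det = (-1)·(6)·(-406) + (-1)·(-1)·(-330) = 2106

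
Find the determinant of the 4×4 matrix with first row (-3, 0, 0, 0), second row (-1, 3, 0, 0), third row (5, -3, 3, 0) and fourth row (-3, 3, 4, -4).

The matrix is lower triangular, so the determinant is the product of the diagonal entries:
det = (-3) · (3) · (3) · (-4) = 108

108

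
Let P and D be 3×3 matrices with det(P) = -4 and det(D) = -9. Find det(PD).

det(PD) = det(P)·det(D) = (-4)·(-9) = 36

det(PD) = 36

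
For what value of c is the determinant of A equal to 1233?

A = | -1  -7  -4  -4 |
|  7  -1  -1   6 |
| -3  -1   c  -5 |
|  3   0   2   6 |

Expanding along the column containing c, det(A) is linear in c: det(A) = (162)·c + (261).
Set (162)·c + (261) = 1233  ⇒  (162)·c = 972  ⇒  c = 6.

c = 6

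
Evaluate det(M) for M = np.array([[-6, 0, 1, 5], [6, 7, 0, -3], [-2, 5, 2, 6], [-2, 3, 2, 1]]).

Expand along row 1 (it has 1 zero):
  + (-6) · M_11   where M_11 = det([7 0 -3; 5 2 6; 3 2 1]) = -82
  + (1) · M_13   where M_13 = det([6 7 -3; -2 5 6; -2 3 1]) = -160
  − (5) · M_14   where M_14 = det([6 7 0; -2 5 2; -2 3 2]) = 24
det = (+1)·(-6)·(-82) + (+1)·(1)·(-160) + (-1)·(5)·(24) = 212

212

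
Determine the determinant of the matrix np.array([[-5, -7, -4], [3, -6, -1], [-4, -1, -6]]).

The determinant is -221.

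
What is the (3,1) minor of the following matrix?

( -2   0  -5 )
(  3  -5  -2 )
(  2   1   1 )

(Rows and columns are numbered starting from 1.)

Delete row 3 and column 1; the remaining 2×2 submatrix is [0 -5; -5 -2].
Its determinant is 0·(-2) − (-5)·(-5) = -25.

-25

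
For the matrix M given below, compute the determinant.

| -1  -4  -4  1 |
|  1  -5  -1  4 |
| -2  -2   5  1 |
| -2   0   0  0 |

Expand along row 4 (it has 3 zeros):
  − (-2) · M_41   where M_41 = det([-4 -4 1; -5 -1 4; -2 5 1]) = 69
det = (-1)·(-2)·(69) = 138

det(M) = 138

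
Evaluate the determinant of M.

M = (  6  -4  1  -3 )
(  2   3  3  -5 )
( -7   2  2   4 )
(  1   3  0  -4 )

The determinant is -138.

Expand along row 4 (it has 1 zero):
  − (1) · M_41   where M_41 = det([-4 1 -3; 3 3 -5; 2 2 4]) = -110
  + (3) · M_42   where M_42 = det([6 1 -3; 2 3 -5; -7 2 4]) = 84
  + (-4) · M_44   where M_44 = det([6 -4 1; 2 3 3; -7 2 2]) = 125
det = (-1)·(1)·(-110) + (+1)·(3)·(84) + (+1)·(-4)·(125) = -138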